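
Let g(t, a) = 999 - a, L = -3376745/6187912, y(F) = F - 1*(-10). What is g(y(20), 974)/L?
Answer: -30939560/675349 ≈ -45.813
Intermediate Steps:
y(F) = 10 + F (y(F) = F + 10 = 10 + F)
L = -3376745/6187912 (L = -3376745*1/6187912 = -3376745/6187912 ≈ -0.54570)
g(y(20), 974)/L = (999 - 1*974)/(-3376745/6187912) = (999 - 974)*(-6187912/3376745) = 25*(-6187912/3376745) = -30939560/675349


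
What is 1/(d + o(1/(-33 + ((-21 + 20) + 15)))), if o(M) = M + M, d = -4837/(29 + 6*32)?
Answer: -4199/92345 ≈ -0.045471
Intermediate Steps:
d = -4837/221 (d = -4837/(29 + 192) = -4837/221 ≈ -21.887)
o(M) = 2*M
1/(d + o(1/(-33 + ((-21 + 20) + 15)))) = 1/(-4837/221 + 2/(-33 + ((-21 + 20) + 15))) = 1/(-4837/221 + 2/(-33 + (-1 + 15))) = 1/(-4837/221 + 2/(-33 + 14)) = 1/(-4837/221 + 2/(-19)) = 1/(-4837/221 + 2*(-1/19)) = 1/(-4837/221 - 2/19) = 1/(-92345/4199) = -4199/92345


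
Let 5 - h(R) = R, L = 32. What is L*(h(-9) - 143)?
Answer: -4128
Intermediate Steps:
h(R) = 5 - R
L*(h(-9) - 143) = 32*((5 - 1*(-9)) - 143) = 32*((5 + 9) - 143) = 32*(14 - 143) = 32*(-129) = -4128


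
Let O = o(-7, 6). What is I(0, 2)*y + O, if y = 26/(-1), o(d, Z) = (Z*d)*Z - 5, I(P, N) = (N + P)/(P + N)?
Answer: -283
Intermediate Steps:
I(P, N) = 1 (I(P, N) = (N + P)/(N + P) = 1)
o(d, Z) = -5 + d*Z² (o(d, Z) = d*Z² - 5 = -5 + d*Z²)
O = -257 (O = -5 - 7*6² = -5 - 7*36 = -5 - 252 = -257)
y = -26 (y = 26*(-1) = -26)
I(0, 2)*y + O = 1*(-26) - 257 = -26 - 257 = -283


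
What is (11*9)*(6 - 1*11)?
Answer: -495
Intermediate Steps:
(11*9)*(6 - 1*11) = 99*(6 - 11) = 99*(-5) = -495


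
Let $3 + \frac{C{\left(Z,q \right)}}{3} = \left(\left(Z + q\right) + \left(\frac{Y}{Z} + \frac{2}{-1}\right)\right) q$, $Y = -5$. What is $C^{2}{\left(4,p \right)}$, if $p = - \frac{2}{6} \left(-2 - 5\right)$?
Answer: $\frac{22801}{144} \approx 158.34$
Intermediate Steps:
$p = \frac{7}{3}$ ($p = \left(-2\right) \frac{1}{6} \left(-7\right) = \left(- \frac{1}{3}\right) \left(-7\right) = \frac{7}{3} \approx 2.3333$)
$C{\left(Z,q \right)} = -9 + 3 q \left(-2 + Z + q - \frac{5}{Z}\right)$ ($C{\left(Z,q \right)} = -9 + 3 \left(\left(Z + q\right) + \left(- \frac{5}{Z} + \frac{2}{-1}\right)\right) q = -9 + 3 \left(\left(Z + q\right) + \left(- \frac{5}{Z} + 2 \left(-1\right)\right)\right) q = -9 + 3 \left(\left(Z + q\right) - \left(2 + \frac{5}{Z}\right)\right) q = -9 + 3 \left(-2 + Z + q - \frac{5}{Z}\right) q = -9 + 3 q \left(-2 + Z + q - \frac{5}{Z}\right)$)
$C^{2}{\left(4,p \right)} = \left(\frac{3 \left(\left(-5\right) \frac{7}{3} + 4 \left(-3 + \left(\frac{7}{3}\right)^{2} - \frac{14}{3} + 4 \cdot \frac{7}{3}\right)\right)}{4}\right)^{2} = \left(3 \cdot \frac{1}{4} \left(- \frac{35}{3} + 4 \left(-3 + \frac{49}{9} - \frac{14}{3} + \frac{28}{3}\right)\right)\right)^{2} = \left(3 \cdot \frac{1}{4} \left(- \frac{35}{3} + 4 \cdot \frac{64}{9}\right)\right)^{2} = \left(3 \cdot \frac{1}{4} \left(- \frac{35}{3} + \frac{256}{9}\right)\right)^{2} = \left(3 \cdot \frac{1}{4} \cdot \frac{151}{9}\right)^{2} = \left(\frac{151}{12}\right)^{2} = \frac{22801}{144}$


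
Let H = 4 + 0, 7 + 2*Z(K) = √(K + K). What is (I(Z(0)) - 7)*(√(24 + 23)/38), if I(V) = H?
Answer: -3*√47/38 ≈ -0.54124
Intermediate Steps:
Z(K) = -7/2 + √2*√K/2 (Z(K) = -7/2 + √(K + K)/2 = -7/2 + √(2*K)/2 = -7/2 + (√2*√K)/2 = -7/2 + √2*√K/2)
H = 4
I(V) = 4
(I(Z(0)) - 7)*(√(24 + 23)/38) = (4 - 7)*(√(24 + 23)/38) = -3*√47/38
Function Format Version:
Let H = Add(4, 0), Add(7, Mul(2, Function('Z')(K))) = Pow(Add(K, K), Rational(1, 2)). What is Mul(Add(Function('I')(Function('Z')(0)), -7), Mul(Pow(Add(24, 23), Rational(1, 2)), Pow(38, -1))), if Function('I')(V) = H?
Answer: Mul(Rational(-3, 38), Pow(47, Rational(1, 2))) ≈ -0.54124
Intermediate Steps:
Function('Z')(K) = Add(Rational(-7, 2), Mul(Rational(1, 2), Pow(2, Rational(1, 2)), Pow(K, Rational(1, 2)))) (Function('Z')(K) = Add(Rational(-7, 2), Mul(Rational(1, 2), Pow(Add(K, K), Rational(1, 2)))) = Add(Rational(-7, 2), Mul(Rational(1, 2), Pow(Mul(2, K), Rational(1, 2)))) = Add(Rational(-7, 2), Mul(Rational(1, 2), Mul(Pow(2, Rational(1, 2)), Pow(K, Rational(1, 2))))) = Add(Rational(-7, 2), Mul(Rational(1, 2), Pow(2, Rational(1, 2)), Pow(K, Rational(1, 2)))))
H = 4
Function('I')(V) = 4
Mul(Add(Function('I')(Function('Z')(0)), -7), Mul(Pow(Add(24, 23), Rational(1, 2)), Pow(38, -1))) = Mul(Add(4, -7), Mul(Pow(Add(24, 23), Rational(1, 2)), Pow(38, -1))) = Mul(-3, Mul(Pow(47, Rational(1, 2)), Rational(1, 38))) = Mul(-3, Mul(Rational(1, 38), Pow(47, Rational(1, 2)))) = Mul(Rational(-3, 38), Pow(47, Rational(1, 2)))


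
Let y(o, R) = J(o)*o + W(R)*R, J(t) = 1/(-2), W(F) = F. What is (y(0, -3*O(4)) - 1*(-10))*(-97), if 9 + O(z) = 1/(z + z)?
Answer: -4462873/64 ≈ -69732.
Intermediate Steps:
O(z) = -9 + 1/(2*z) (O(z) = -9 + 1/(z + z) = -9 + 1/(2*z))
J(t) = -1/2
y(o, R) = R**2 - o/2 (y(o, R) = -o/2 + R*R = -o/2 + R**2 = R**2 - o/2)
(y(0, -3*O(4)) - 1*(-10))*(-97) = (((-3*(-9 + (1/2)/4))**2 - 1/2*0) - 1*(-10))*(-97) = (((-3*(-9 + (1/2)*(1/4)))**2 + 0) + 10)*(-97) = (((-3*(-9 + 1/8))**2 + 0) + 10)*(-97) = (((-3*(-71/8))**2 + 0) + 10)*(-97) = (((213/8)**2 + 0) + 10)*(-97) = ((45369/64 + 0) + 10)*(-97) = (45369/64 + 10)*(-97) = (46009/64)*(-97) = -4462873/64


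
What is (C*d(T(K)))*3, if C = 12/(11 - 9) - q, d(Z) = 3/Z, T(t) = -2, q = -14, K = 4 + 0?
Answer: -90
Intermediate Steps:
K = 4
C = 20 (C = 12/(11 - 9) - 1*(-14) = 12/2 + 14 = 12*(½) + 14 = 6 + 14 = 20)
(C*d(T(K)))*3 = (20*(3/(-2)))*3 = (20*(3*(-½)))*3 = (20*(-3/2))*3 = -30*3 = -90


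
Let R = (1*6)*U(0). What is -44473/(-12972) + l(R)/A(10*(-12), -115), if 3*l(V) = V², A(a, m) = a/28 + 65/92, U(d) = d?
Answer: 44473/12972 ≈ 3.4284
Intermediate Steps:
A(a, m) = 65/92 + a/28 (A(a, m) = a*(1/28) + 65*(1/92) = a/28 + 65/92 = 65/92 + a/28)
R = 0 (R = (1*6)*0 = 6*0 = 0)
l(V) = V²/3
-44473/(-12972) + l(R)/A(10*(-12), -115) = -44473/(-12972) + ((⅓)*0²)/(65/92 + (10*(-12))/28) = -44473*(-1/12972) + ((⅓)*0)/(65/92 + (1/28)*(-120)) = 44473/12972 + 0/(65/92 - 30/7) = 44473/12972 + 0/(-2305/644) = 44473/12972 + 0*(-644/2305) = 44473/12972 + 0 = 44473/12972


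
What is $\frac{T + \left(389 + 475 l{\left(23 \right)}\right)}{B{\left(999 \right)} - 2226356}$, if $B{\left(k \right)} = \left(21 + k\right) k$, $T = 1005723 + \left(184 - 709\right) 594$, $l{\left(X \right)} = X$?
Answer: $- \frac{705187}{1207376} \approx -0.58407$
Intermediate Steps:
$T = 693873$ ($T = 1005723 - 311850 = 693873$)
$B{\left(k \right)} = k \left(21 + k\right)$
$\frac{T + \left(389 + 475 l{\left(23 \right)}\right)}{B{\left(999 \right)} - 2226356} = \frac{693873 + \left(389 + 475 \cdot 23\right)}{999 \left(21 + 999\right) - 2226356} = \frac{693873 + \left(389 + 10925\right)}{999 \cdot 1020 - 2226356} = \frac{693873 + 11314}{1018980 - 2226356} = \frac{705187}{-1207376} = 705187 \left(- \frac{1}{1207376}\right) = - \frac{705187}{1207376}$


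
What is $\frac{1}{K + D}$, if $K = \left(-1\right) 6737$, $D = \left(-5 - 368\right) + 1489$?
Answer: $- \frac{1}{5621} \approx -0.0001779$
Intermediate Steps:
$D = 1116$ ($D = -373 + 1489 = 1116$)
$K = -6737$
$\frac{1}{K + D} = \frac{1}{-6737 + 1116} = \frac{1}{-5621} = - \frac{1}{5621}$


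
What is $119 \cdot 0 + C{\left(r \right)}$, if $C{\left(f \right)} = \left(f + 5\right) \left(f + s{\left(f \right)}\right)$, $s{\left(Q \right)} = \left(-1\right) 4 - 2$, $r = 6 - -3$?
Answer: $42$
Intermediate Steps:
$r = 9$ ($r = 6 + 3 = 9$)
$s{\left(Q \right)} = -6$ ($s{\left(Q \right)} = -4 - 2 = -6$)
$C{\left(f \right)} = \left(-6 + f\right) \left(5 + f\right)$ ($C{\left(f \right)} = \left(f + 5\right) \left(f - 6\right) = \left(5 + f\right) \left(-6 + f\right) = \left(-6 + f\right) \left(5 + f\right)$)
$119 \cdot 0 + C{\left(r \right)} = 119 \cdot 0 - \left(39 - 81\right) = 0 - -42 = 0 + 42 = 42$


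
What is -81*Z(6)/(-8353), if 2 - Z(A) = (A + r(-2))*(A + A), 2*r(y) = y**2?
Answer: -7614/8353 ≈ -0.91153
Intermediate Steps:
r(y) = y**2/2
Z(A) = 2 - 2*A*(2 + A) (Z(A) = 2 - (A + (1/2)*(-2)**2)*(A + A) = 2 - (A + (1/2)*4)*2*A = 2 - (A + 2)*2*A = 2 - (2 + A)*2*A = 2 - 2*A*(2 + A))
-81*Z(6)/(-8353) = -81*(2 - 4*6 - 2*6**2)/(-8353) = -81*(2 - 24 - 2*36)*(-1/8353) = -81*(2 - 24 - 72)*(-1/8353) = -81*(-94)*(-1/8353) = 7614*(-1/8353) = -7614/8353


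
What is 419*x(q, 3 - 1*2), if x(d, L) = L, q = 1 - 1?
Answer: 419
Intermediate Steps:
q = 0
419*x(q, 3 - 1*2) = 419*(3 - 1*2) = 419*(3 - 2) = 419*1 = 419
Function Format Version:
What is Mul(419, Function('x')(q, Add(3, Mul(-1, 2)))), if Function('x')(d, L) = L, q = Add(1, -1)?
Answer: 419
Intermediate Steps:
q = 0
Mul(419, Function('x')(q, Add(3, Mul(-1, 2)))) = Mul(419, Add(3, Mul(-1, 2))) = Mul(419, Add(3, -2)) = Mul(419, 1) = 419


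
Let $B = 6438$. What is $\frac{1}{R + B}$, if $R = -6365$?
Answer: $\frac{1}{73} \approx 0.013699$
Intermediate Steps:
$\frac{1}{R + B} = \frac{1}{-6365 + 6438} = \frac{1}{73}$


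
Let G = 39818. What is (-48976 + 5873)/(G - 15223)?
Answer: -43103/24595 ≈ -1.7525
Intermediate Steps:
(-48976 + 5873)/(G - 15223) = (-48976 + 5873)/(39818 - 15223) = -43103/24595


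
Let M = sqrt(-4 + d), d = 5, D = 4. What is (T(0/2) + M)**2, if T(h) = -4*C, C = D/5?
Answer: 121/25 ≈ 4.8400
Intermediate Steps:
C = 4/5 ≈ 0.80000
T(h) = -16/5 (T(h) = -4*4/5 = -16/5)
M = 1 (M = sqrt(-4 + 5) = sqrt(1) = 1)
(T(0/2) + M)**2 = (-16/5 + 1)**2 = (-11/5)**2 = 121/25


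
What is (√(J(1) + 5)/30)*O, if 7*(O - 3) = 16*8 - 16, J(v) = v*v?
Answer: 19*√6/30 ≈ 1.5513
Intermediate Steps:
J(v) = v²
O = 19 (O = 3 + (16*8 - 16)/7 = 3 + (128 - 16)/7 = 3 + (⅐)*112 = 3 + 16 = 19)
(√(J(1) + 5)/30)*O = (√(1² + 5)/30)*19 = (√(1 + 5)*(1/30))*19 = (√6*(1/30))*19 = (√6/30)*19 = 19*√6/30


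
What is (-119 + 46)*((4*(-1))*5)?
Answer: 1460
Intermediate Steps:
(-119 + 46)*((4*(-1))*5) = -(-292)*5 = -73*(-20) = 1460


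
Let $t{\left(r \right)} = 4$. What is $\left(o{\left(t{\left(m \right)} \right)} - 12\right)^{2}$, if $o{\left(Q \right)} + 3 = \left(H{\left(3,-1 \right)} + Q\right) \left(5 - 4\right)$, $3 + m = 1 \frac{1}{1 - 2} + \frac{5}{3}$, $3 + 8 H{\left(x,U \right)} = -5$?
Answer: $144$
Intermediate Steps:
$H{\left(x,U \right)} = -1$ ($H{\left(x,U \right)} = - \frac{3}{8} + \frac{1}{8} \left(-5\right) = - \frac{3}{8} - \frac{5}{8} = -1$)
$m = - \frac{7}{3}$ ($m = -3 + \left(1 \frac{1}{1 - 2} + \frac{5}{3}\right) = -3 + \left(1 \frac{1}{-1} + 5 \cdot \frac{1}{3}\right) = -3 + \left(1 \left(-1\right) + \frac{5}{3}\right) = -3 + \left(-1 + \frac{5}{3}\right) = -3 + \frac{2}{3} = - \frac{7}{3} \approx -2.3333$)
$o{\left(Q \right)} = -4 + Q$ ($o{\left(Q \right)} = -3 + \left(-1 + Q\right) \left(5 - 4\right) = -3 + \left(-1 + Q\right) 1 = -3 + \left(-1 + Q\right) = -4 + Q$)
$\left(o{\left(t{\left(m \right)} \right)} - 12\right)^{2} = \left(\left(-4 + 4\right) - 12\right)^{2} = \left(0 - 12\right)^{2} = \left(-12\right)^{2} = 144$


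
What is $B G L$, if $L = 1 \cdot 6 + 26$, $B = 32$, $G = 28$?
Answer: $28672$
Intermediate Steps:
$L = 32$ ($L = 6 + 26 = 32$)
$B G L = 32 \cdot 28 \cdot 32 = 896 \cdot 32 = 28672$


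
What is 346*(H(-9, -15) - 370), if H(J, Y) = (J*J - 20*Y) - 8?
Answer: 1038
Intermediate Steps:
H(J, Y) = -8 + J² - 20*Y (H(J, Y) = (J² - 20*Y) - 8 = -8 + J² - 20*Y)
346*(H(-9, -15) - 370) = 346*((-8 + (-9)² - 20*(-15)) - 370) = 346*((-8 + 81 + 300) - 370) = 346*(373 - 370) = 346*3 = 1038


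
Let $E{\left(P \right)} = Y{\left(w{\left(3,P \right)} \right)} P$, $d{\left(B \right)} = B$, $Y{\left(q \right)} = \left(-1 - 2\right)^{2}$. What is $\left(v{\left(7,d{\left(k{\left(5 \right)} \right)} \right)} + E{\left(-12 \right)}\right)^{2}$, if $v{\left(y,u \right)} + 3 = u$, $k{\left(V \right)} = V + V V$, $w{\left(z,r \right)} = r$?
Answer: $6561$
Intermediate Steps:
$k{\left(V \right)} = V + V^{2}$
$Y{\left(q \right)} = 9$ ($Y{\left(q \right)} = \left(-3\right)^{2} = 9$)
$v{\left(y,u \right)} = -3 + u$
$E{\left(P \right)} = 9 P$
$\left(v{\left(7,d{\left(k{\left(5 \right)} \right)} \right)} + E{\left(-12 \right)}\right)^{2} = \left(\left(-3 + 5 \left(1 + 5\right)\right) + 9 \left(-12\right)\right)^{2} = \left(\left(-3 + 5 \cdot 6\right) - 108\right)^{2} = \left(\left(-3 + 30\right) - 108\right)^{2} = \left(27 - 108\right)^{2} = \left(-81\right)^{2} = 6561$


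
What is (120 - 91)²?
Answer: 841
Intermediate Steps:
(120 - 91)² = 29² = 841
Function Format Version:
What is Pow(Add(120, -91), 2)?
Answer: 841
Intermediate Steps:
Pow(Add(120, -91), 2) = Pow(29, 2) = 841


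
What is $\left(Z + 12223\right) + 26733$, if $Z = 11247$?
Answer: $50203$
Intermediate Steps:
$\left(Z + 12223\right) + 26733 = \left(11247 + 12223\right) + 26733 = 23470 + 26733 = 50203$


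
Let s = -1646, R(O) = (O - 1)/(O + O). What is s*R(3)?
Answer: -1646/3 ≈ -548.67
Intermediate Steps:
R(O) = (-1 + O)/(2*O) (R(O) = (-1 + O)/((2*O)) = (-1 + O)*(1/(2*O)) = (-1 + O)/(2*O))
s*R(3) = -823*(-1 + 3)/3 = -823*2/3 = -1646*1/3 = -1646/3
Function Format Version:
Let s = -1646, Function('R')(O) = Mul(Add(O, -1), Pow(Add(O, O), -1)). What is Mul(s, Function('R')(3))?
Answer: Rational(-1646, 3) ≈ -548.67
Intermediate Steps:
Function('R')(O) = Mul(Rational(1, 2), Pow(O, -1), Add(-1, O)) (Function('R')(O) = Mul(Add(-1, O), Pow(Mul(2, O), -1)) = Mul(Add(-1, O), Mul(Rational(1, 2), Pow(O, -1))) = Mul(Rational(1, 2), Pow(O, -1), Add(-1, O)))
Mul(s, Function('R')(3)) = Mul(-1646, Mul(Rational(1, 2), Pow(3, -1), Add(-1, 3))) = Mul(-1646, Mul(Rational(1, 2), Rational(1, 3), 2)) = Mul(-1646, Rational(1, 3)) = Rational(-1646, 3)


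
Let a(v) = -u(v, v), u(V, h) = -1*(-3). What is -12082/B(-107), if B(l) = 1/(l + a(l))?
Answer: 1329020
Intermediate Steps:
u(V, h) = 3
a(v) = -3 (a(v) = -1*3 = -3)
B(l) = 1/(-3 + l) (B(l) = 1/(l - 3) = 1/(-3 + l))
-12082/B(-107) = -12082/(1/(-3 - 107)) = -12082/(1/(-110)) = -12082/(-1/110) = -12082*(-110) = 1329020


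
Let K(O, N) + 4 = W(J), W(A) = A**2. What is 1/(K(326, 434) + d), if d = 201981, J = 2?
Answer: 1/201981 ≈ 4.9510e-6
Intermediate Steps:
K(O, N) = 0 (K(O, N) = -4 + 2**2 = -4 + 4 = 0)
1/(K(326, 434) + d) = 1/(0 + 201981) = 1/201981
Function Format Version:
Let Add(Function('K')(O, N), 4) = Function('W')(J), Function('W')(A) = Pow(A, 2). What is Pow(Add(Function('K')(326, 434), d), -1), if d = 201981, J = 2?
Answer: Rational(1, 201981) ≈ 4.9510e-6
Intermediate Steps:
Function('K')(O, N) = 0 (Function('K')(O, N) = Add(-4, Pow(2, 2)) = Add(-4, 4) = 0)
Pow(Add(Function('K')(326, 434), d), -1) = Pow(Add(0, 201981), -1) = Pow(201981, -1) = Rational(1, 201981)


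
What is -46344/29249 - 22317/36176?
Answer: -2329290477/1058111824 ≈ -2.2014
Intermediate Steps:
-46344/29249 - 22317/36176 = -2329290477/1058111824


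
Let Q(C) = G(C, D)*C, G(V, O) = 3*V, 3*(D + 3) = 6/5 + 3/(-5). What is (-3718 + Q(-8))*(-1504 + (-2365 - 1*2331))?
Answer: 21861200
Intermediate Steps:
D = -14/5 (D = -3 + (6/5 + 3/(-5))/3 = -3 + (6*(⅕) + 3*(-⅕))/3 = -3 + (6/5 - ⅗)/3 = -3 + (⅓)*(⅗) = -3 + ⅕ = -14/5 ≈ -2.8000)
Q(C) = 3*C² (Q(C) = (3*C)*C = 3*C²)
(-3718 + Q(-8))*(-1504 + (-2365 - 1*2331)) = (-3718 + 3*(-8)²)*(-1504 + (-2365 - 1*2331)) = (-3718 + 3*64)*(-1504 + (-2365 - 2331)) = (-3718 + 192)*(-1504 - 4696) = -3526*(-6200) = 21861200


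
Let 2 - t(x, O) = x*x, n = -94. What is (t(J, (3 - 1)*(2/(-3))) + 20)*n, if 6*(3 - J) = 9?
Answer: -3713/2 ≈ -1856.5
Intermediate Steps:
J = 3/2 (J = 3 - ⅙*9 = 3 - 3/2 = 3/2 ≈ 1.5000)
t(x, O) = 2 - x² (t(x, O) = 2 - x*x = 2 - x²)
(t(J, (3 - 1)*(2/(-3))) + 20)*n = ((2 - (3/2)²) + 20)*(-94) = ((2 - 1*9/4) + 20)*(-94) = ((2 - 9/4) + 20)*(-94) = (-¼ + 20)*(-94) = (79/4)*(-94) = -3713/2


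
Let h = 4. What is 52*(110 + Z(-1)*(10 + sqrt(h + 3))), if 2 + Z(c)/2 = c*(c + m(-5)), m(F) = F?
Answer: 9880 + 416*sqrt(7) ≈ 10981.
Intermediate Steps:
Z(c) = -4 + 2*c*(-5 + c) (Z(c) = -4 + 2*(c*(c - 5)) = -4 + 2*(c*(-5 + c)) = -4 + 2*c*(-5 + c))
52*(110 + Z(-1)*(10 + sqrt(h + 3))) = 52*(110 + (-4 - 10*(-1) + 2*(-1)**2)*(10 + sqrt(4 + 3))) = 52*(110 + (-4 + 10 + 2*1)*(10 + sqrt(7))) = 52*(110 + (-4 + 10 + 2)*(10 + sqrt(7))) = 52*(110 + 8*(10 + sqrt(7))) = 52*(110 + (80 + 8*sqrt(7))) = 52*(190 + 8*sqrt(7)) = 9880 + 416*sqrt(7)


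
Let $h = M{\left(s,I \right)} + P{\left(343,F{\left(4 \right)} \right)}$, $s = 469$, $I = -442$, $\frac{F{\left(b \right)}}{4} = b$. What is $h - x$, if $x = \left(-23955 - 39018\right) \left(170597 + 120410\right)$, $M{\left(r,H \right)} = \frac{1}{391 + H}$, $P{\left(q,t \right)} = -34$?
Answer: $\frac{934604772626}{51} \approx 1.8326 \cdot 10^{10}$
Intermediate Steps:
$F{\left(b \right)} = 4 b$
$x = -18325583811$ ($x = \left(-62973\right) 291007 = -18325583811$)
$h = - \frac{1735}{51}$ ($h = \frac{1}{391 - 442} - 34 = \frac{1}{-51} - 34 = - \frac{1}{51} - 34 = - \frac{1735}{51} \approx -34.02$)
$h - x = - \frac{1735}{51} - -18325583811 = - \frac{1735}{51} + 18325583811 = \frac{934604772626}{51}$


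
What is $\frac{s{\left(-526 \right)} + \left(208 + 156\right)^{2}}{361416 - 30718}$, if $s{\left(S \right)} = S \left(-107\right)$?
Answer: $\frac{94389}{165349} \approx 0.57085$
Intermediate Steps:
$s{\left(S \right)} = - 107 S$
$\frac{s{\left(-526 \right)} + \left(208 + 156\right)^{2}}{361416 - 30718} = \frac{\left(-107\right) \left(-526\right) + \left(208 + 156\right)^{2}}{361416 - 30718} = \frac{56282 + 364^{2}}{330698} = \left(56282 + 132496\right) \frac{1}{330698} = 188778 \cdot \frac{1}{330698} = \frac{94389}{165349}$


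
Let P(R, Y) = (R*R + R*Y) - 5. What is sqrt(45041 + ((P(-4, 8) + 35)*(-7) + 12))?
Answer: 9*sqrt(555) ≈ 212.03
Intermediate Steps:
P(R, Y) = -5 + R**2 + R*Y (P(R, Y) = (R**2 + R*Y) - 5 = -5 + R**2 + R*Y)
sqrt(45041 + ((P(-4, 8) + 35)*(-7) + 12)) = sqrt(45041 + (((-5 + (-4)**2 - 4*8) + 35)*(-7) + 12)) = sqrt(45041 + (((-5 + 16 - 32) + 35)*(-7) + 12)) = sqrt(45041 + ((-21 + 35)*(-7) + 12)) = sqrt(45041 + (14*(-7) + 12)) = sqrt(45041 + (-98 + 12)) = sqrt(45041 - 86) = sqrt(44955) = 9*sqrt(555)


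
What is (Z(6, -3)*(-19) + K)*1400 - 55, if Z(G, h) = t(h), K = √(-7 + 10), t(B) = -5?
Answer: 132945 + 1400*√3 ≈ 1.3537e+5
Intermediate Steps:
K = √3 ≈ 1.7320
Z(G, h) = -5
(Z(6, -3)*(-19) + K)*1400 - 55 = (-5*(-19) + √3)*1400 - 55 = (95 + √3)*1400 - 55 = (133000 + 1400*√3) - 55 = 132945 + 1400*√3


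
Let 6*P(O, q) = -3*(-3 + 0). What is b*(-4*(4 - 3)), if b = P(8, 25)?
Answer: -6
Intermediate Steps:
P(O, q) = 3/2 (P(O, q) = (-3*(-3 + 0))/6 = (-3*(-3))/6 = (⅙)*9 = 3/2)
b = 3/2 ≈ 1.5000
b*(-4*(4 - 3)) = 3*(-4*(4 - 3))/2 = 3*(-4*1)/2 = (3/2)*(-4) = -6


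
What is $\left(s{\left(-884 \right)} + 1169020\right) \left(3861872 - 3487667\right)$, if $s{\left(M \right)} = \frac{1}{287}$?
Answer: $\frac{125549048425905}{287} \approx 4.3745 \cdot 10^{11}$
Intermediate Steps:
$s{\left(M \right)} = \frac{1}{287}$
$\left(s{\left(-884 \right)} + 1169020\right) \left(3861872 - 3487667\right) = \left(\frac{1}{287} + 1169020\right) \left(3861872 - 3487667\right) = \frac{335508741}{287} \cdot 374205 = \frac{125549048425905}{287}$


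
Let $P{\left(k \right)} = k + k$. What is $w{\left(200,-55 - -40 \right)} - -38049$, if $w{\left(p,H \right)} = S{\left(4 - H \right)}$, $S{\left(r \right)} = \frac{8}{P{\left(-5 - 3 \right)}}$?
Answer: $\frac{76097}{2} \approx 38049.0$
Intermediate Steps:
$P{\left(k \right)} = 2 k$
$S{\left(r \right)} = - \frac{1}{2}$ ($S{\left(r \right)} = \frac{8}{2 \left(-5 - 3\right)} = \frac{8}{2 \left(-8\right)} = \frac{8}{-16} = 8 \left(- \frac{1}{16}\right) = - \frac{1}{2}$)
$w{\left(p,H \right)} = - \frac{1}{2}$
$w{\left(200,-55 - -40 \right)} - -38049 = - \frac{1}{2} - -38049 = - \frac{1}{2} + 38049 = \frac{76097}{2}$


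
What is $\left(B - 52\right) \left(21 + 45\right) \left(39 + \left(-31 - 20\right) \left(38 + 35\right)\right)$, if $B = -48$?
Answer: $24314400$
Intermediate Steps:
$\left(B - 52\right) \left(21 + 45\right) \left(39 + \left(-31 - 20\right) \left(38 + 35\right)\right) = \left(-48 - 52\right) \left(21 + 45\right) \left(39 + \left(-31 - 20\right) \left(38 + 35\right)\right) = - 100 \cdot 66 \left(39 - 3723\right) = - 100 \cdot 66 \left(-3684\right) = \left(-100\right) \left(-243144\right) = 24314400$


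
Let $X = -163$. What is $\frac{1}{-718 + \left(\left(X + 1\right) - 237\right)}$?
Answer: $- \frac{1}{1117} \approx -0.00089526$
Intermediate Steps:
$\frac{1}{-718 + \left(\left(X + 1\right) - 237\right)} = \frac{1}{-718 + \left(\left(-163 + 1\right) - 237\right)} = \frac{1}{-718 - 399} = \frac{1}{-1117} = - \frac{1}{1117}$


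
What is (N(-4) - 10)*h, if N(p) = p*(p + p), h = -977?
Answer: -21494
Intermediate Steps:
N(p) = 2*p**2 (N(p) = p*(2*p) = 2*p**2)
(N(-4) - 10)*h = (2*(-4)**2 - 10)*(-977) = (2*16 - 10)*(-977) = (32 - 10)*(-977) = 22*(-977) = -21494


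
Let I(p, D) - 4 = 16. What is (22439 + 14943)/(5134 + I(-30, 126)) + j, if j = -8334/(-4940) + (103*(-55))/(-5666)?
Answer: 89620815566/9016291635 ≈ 9.9399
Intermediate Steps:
I(p, D) = 20 (I(p, D) = 4 + 16 = 20)
j = 9400693/3498755 (j = -8334*(-1/4940) - 5665*(-1/5666) = 4167/2470 + 5665/5666 = 9400693/3498755 ≈ 2.6869)
(22439 + 14943)/(5134 + I(-30, 126)) + j = (22439 + 14943)/(5134 + 20) + 9400693/3498755 = 37382/5154 + 9400693/3498755 = 37382*(1/5154) + 9400693/3498755 = 18691/2577 + 9400693/3498755 = 89620815566/9016291635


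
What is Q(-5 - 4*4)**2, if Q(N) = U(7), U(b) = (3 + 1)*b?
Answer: 784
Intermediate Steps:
U(b) = 4*b
Q(N) = 28 (Q(N) = 4*7 = 28)
Q(-5 - 4*4)**2 = 28**2 = 784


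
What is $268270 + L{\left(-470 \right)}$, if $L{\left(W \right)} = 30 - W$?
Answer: $268770$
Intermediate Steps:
$268270 + L{\left(-470 \right)} = 268270 + \left(30 - -470\right) = 268270 + \left(30 + 470\right) = 268270 + 500 = 268770$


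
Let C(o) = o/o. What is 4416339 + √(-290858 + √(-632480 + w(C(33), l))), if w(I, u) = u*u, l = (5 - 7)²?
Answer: 4416339 + √(-290858 + 4*I*√39529) ≈ 4.4163e+6 + 539.31*I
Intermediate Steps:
C(o) = 1
l = 4 (l = (-2)² = 4)
w(I, u) = u²
4416339 + √(-290858 + √(-632480 + w(C(33), l))) = 4416339 + √(-290858 + √(-632480 + 4²)) = 4416339 + √(-290858 + √(-632480 + 16)) = 4416339 + √(-290858 + √(-632464)) = 4416339 + √(-290858 + 4*I*√39529)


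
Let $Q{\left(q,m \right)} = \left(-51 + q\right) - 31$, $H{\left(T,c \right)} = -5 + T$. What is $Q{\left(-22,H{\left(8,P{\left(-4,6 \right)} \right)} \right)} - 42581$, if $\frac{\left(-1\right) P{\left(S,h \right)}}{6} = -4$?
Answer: $-42685$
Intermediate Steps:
$P{\left(S,h \right)} = 24$ ($P{\left(S,h \right)} = \left(-6\right) \left(-4\right) = 24$)
$Q{\left(q,m \right)} = -82 + q$
$Q{\left(-22,H{\left(8,P{\left(-4,6 \right)} \right)} \right)} - 42581 = \left(-82 - 22\right) - 42581 = -104 - 42581 = -42685$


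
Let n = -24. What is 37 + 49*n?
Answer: -1139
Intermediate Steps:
37 + 49*n = 37 + 49*(-24) = 37 - 1176 = -1139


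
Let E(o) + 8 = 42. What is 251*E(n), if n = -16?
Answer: 8534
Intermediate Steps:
E(o) = 34 (E(o) = -8 + 42 = 34)
251*E(n) = 251*34 = 8534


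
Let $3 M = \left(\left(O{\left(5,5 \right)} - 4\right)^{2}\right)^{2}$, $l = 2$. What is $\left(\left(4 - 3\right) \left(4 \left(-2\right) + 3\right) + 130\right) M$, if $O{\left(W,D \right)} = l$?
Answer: $\frac{2000}{3} \approx 666.67$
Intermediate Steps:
$O{\left(W,D \right)} = 2$
$M = \frac{16}{3}$ ($M = \frac{\left(\left(2 - 4\right)^{2}\right)^{2}}{3} = \frac{\left(\left(-2\right)^{2}\right)^{2}}{3} = \frac{4^{2}}{3} = \frac{1}{3} \cdot 16 = \frac{16}{3} \approx 5.3333$)
$\left(\left(4 - 3\right) \left(4 \left(-2\right) + 3\right) + 130\right) M = \left(\left(4 - 3\right) \left(4 \left(-2\right) + 3\right) + 130\right) \frac{16}{3} = \left(1 \left(-8 + 3\right) + 130\right) \frac{16}{3} = \left(1 \left(-5\right) + 130\right) \frac{16}{3} = \left(-5 + 130\right) \frac{16}{3} = 125 \cdot \frac{16}{3} = \frac{2000}{3}$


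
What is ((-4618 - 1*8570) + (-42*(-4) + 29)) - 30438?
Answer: -43429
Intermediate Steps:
((-4618 - 1*8570) + (-42*(-4) + 29)) - 30438 = ((-4618 - 8570) + (168 + 29)) - 30438 = (-13188 + 197) - 30438 = -12991 - 30438 = -43429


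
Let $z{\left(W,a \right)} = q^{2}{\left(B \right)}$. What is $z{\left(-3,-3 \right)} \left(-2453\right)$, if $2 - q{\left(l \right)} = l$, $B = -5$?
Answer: $-120197$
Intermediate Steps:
$q{\left(l \right)} = 2 - l$
$z{\left(W,a \right)} = 49$ ($z{\left(W,a \right)} = \left(2 - -5\right)^{2} = \left(2 + 5\right)^{2} = 7^{2} = 49$)
$z{\left(-3,-3 \right)} \left(-2453\right) = 49 \left(-2453\right) = -120197$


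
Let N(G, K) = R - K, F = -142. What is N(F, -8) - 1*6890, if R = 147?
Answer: -6735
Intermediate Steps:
N(G, K) = 147 - K
N(F, -8) - 1*6890 = (147 - 1*(-8)) - 1*6890 = (147 + 8) - 6890 = 155 - 6890 = -6735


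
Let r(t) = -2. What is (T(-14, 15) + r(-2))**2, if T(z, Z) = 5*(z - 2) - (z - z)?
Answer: 6724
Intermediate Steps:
T(z, Z) = -10 + 5*z (T(z, Z) = 5*(-2 + z) - 1*0 = (-10 + 5*z) + 0 = -10 + 5*z)
(T(-14, 15) + r(-2))**2 = ((-10 + 5*(-14)) - 2)**2 = ((-10 - 70) - 2)**2 = (-80 - 2)**2 = (-82)**2 = 6724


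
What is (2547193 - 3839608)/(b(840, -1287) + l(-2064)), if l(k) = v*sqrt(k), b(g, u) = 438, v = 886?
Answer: -94346295/270070598 + 381693230*I*sqrt(129)/135035299 ≈ -0.34934 + 32.104*I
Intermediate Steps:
l(k) = 886*sqrt(k)
(2547193 - 3839608)/(b(840, -1287) + l(-2064)) = (2547193 - 3839608)/(438 + 886*sqrt(-2064)) = -1292415/(438 + 886*(4*I*sqrt(129))) = -1292415/(438 + 3544*I*sqrt(129))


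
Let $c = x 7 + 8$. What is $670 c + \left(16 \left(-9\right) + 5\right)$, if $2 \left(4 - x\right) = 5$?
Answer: $12256$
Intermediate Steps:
$x = \frac{3}{2}$ ($x = 4 - \frac{5}{2} = \frac{3}{2} \approx 1.5$)
$c = \frac{37}{2}$ ($c = \frac{3}{2} \cdot 7 + 8 = \frac{21}{2} + 8 = \frac{37}{2} \approx 18.5$)
$670 c + \left(16 \left(-9\right) + 5\right) = 670 \cdot \frac{37}{2} + \left(16 \left(-9\right) + 5\right) = 12395 + \left(-144 + 5\right) = 12395 - 139 = 12256$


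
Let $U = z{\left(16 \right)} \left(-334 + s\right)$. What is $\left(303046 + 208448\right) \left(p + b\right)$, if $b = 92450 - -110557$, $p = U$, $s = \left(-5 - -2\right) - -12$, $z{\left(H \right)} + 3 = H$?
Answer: $101675800308$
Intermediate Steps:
$z{\left(H \right)} = -3 + H$
$s = 9$ ($s = \left(-5 + 2\right) + 12 = -3 + 12 = 9$)
$U = -4225$ ($U = \left(-3 + 16\right) \left(-334 + 9\right) = 13 \left(-325\right) = -4225$)
$p = -4225$
$b = 203007$ ($b = 92450 + 110557 = 203007$)
$\left(303046 + 208448\right) \left(p + b\right) = \left(303046 + 208448\right) \left(-4225 + 203007\right) = 511494 \cdot 198782 = 101675800308$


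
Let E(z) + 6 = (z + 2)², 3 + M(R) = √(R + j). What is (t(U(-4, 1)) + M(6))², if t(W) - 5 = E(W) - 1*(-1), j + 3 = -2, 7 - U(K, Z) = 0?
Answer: 6241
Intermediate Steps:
U(K, Z) = 7 (U(K, Z) = 7 - 1*0 = 7 + 0 = 7)
j = -5 (j = -3 - 2 = -5)
M(R) = -3 + √(-5 + R) (M(R) = -3 + √(R - 5) = -3 + √(-5 + R))
E(z) = -6 + (2 + z)² (E(z) = -6 + (z + 2)² = -6 + (2 + z)²)
t(W) = (2 + W)² (t(W) = 5 + ((-6 + (2 + W)²) - 1*(-1)) = 5 + ((-6 + (2 + W)²) + 1) = 5 + (-5 + (2 + W)²) = (2 + W)²)
(t(U(-4, 1)) + M(6))² = ((2 + 7)² + (-3 + √(-5 + 6)))² = (9² + (-3 + √1))² = (81 + (-3 + 1))² = (81 - 2)² = 79² = 6241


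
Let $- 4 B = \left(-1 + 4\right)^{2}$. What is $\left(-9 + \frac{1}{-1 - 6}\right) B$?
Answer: $\frac{144}{7} \approx 20.571$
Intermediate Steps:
$B = - \frac{9}{4}$ ($B = - \frac{\left(-1 + 4\right)^{2}}{4} = - \frac{3^{2}}{4} = \left(- \frac{1}{4}\right) 9 = - \frac{9}{4} \approx -2.25$)
$\left(-9 + \frac{1}{-1 - 6}\right) B = \left(-9 + \frac{1}{-1 - 6}\right) \left(- \frac{9}{4}\right) = \left(-9 + \frac{1}{-7}\right) \left(- \frac{9}{4}\right) = \left(-9 - \frac{1}{7}\right) \left(- \frac{9}{4}\right) = \left(- \frac{64}{7}\right) \left(- \frac{9}{4}\right) = \frac{144}{7}$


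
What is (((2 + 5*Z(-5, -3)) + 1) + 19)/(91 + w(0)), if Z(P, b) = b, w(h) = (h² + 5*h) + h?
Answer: 1/13 ≈ 0.076923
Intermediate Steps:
w(h) = h² + 6*h
(((2 + 5*Z(-5, -3)) + 1) + 19)/(91 + w(0)) = (((2 + 5*(-3)) + 1) + 19)/(91 + 0*(6 + 0)) = (((2 - 15) + 1) + 19)/(91 + 0*6) = ((-13 + 1) + 19)/(91 + 0) = (-12 + 19)/91 = 7*(1/91) = 1/13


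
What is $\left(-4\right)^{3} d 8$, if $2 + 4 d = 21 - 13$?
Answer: $-768$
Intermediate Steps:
$d = \frac{3}{2}$ ($d = - \frac{1}{2} + \frac{21 - 13}{4} = - \frac{1}{2} + \frac{1}{4} \cdot 8 = - \frac{1}{2} + 2 = \frac{3}{2} \approx 1.5$)
$\left(-4\right)^{3} d 8 = \left(-4\right)^{3} \cdot \frac{3}{2} \cdot 8 = \left(-64\right) \frac{3}{2} \cdot 8 = \left(-96\right) 8 = -768$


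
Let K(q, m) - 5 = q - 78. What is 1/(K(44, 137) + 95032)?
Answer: 1/95003 ≈ 1.0526e-5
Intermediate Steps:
K(q, m) = -73 + q (K(q, m) = 5 + (q - 78) = 5 + (-78 + q) = -73 + q)
1/(K(44, 137) + 95032) = 1/((-73 + 44) + 95032) = 1/(-29 + 95032) = 1/95003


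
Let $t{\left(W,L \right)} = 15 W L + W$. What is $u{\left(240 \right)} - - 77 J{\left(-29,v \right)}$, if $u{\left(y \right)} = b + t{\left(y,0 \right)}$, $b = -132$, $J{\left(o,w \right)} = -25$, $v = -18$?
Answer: $-1817$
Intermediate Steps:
$t{\left(W,L \right)} = W + 15 L W$ ($t{\left(W,L \right)} = 15 L W + W = W + 15 L W$)
$u{\left(y \right)} = -132 + y$ ($u{\left(y \right)} = -132 + y \left(1 + 15 \cdot 0\right) = -132 + y \left(1 + 0\right) = -132 + y 1 = -132 + y$)
$u{\left(240 \right)} - - 77 J{\left(-29,v \right)} = \left(-132 + 240\right) - \left(-77\right) \left(-25\right) = 108 - 1925 = -1817$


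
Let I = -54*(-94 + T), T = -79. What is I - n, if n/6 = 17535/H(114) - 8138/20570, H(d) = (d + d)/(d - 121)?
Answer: 4914493917/390830 ≈ 12575.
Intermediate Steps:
I = 9342 (I = -54*(-94 - 79) = -54*(-173) = 9342)
H(d) = 2*d/(-121 + d) (H(d) = (2*d)/(-121 + d) = 2*d/(-121 + d))
n = -1263360057/390830 (n = 6*(17535/((2*114/(-121 + 114))) - 8138/20570) = 6*(17535/((2*114/(-7))) - 8138*1/20570) = 6*(17535/((2*114*(-1/7))) - 4069/10285) = 6*(17535/(-228/7) - 4069/10285) = 6*(17535*(-7/228) - 4069/10285) = 6*(-40915/76 - 4069/10285) = 6*(-421120019/781660) = -1263360057/390830 ≈ -3232.5)
I - n = 9342 - 1*(-1263360057/390830) = 9342 + 1263360057/390830 = 4914493917/390830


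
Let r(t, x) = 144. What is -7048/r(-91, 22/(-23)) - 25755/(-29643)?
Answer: -8550631/177858 ≈ -48.076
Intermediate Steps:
-7048/r(-91, 22/(-23)) - 25755/(-29643) = -7048/144 - 25755/(-29643) = -7048*1/144 - 25755*(-1/29643) = -881/18 + 8585/9881 = -8550631/177858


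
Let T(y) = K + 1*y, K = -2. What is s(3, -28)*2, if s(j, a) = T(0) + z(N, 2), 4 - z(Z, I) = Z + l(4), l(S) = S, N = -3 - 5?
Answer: 12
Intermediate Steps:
N = -8
z(Z, I) = -Z (z(Z, I) = 4 - (Z + 4) = 4 - (4 + Z) = 4 + (-4 - Z) = -Z)
T(y) = -2 + y (T(y) = -2 + 1*y = -2 + y)
s(j, a) = 6 (s(j, a) = (-2 + 0) - 1*(-8) = -2 + 8 = 6)
s(3, -28)*2 = 6*2 = 12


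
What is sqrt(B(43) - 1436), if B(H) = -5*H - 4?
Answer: I*sqrt(1655) ≈ 40.682*I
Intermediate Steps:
B(H) = -4 - 5*H
sqrt(B(43) - 1436) = sqrt((-4 - 5*43) - 1436) = sqrt((-4 - 215) - 1436) = sqrt(-219 - 1436) = sqrt(-1655) = I*sqrt(1655)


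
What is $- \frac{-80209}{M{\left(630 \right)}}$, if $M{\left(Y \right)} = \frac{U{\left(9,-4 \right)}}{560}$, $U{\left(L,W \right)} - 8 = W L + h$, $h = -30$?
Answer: $- \frac{22458520}{29} \approx -7.7443 \cdot 10^{5}$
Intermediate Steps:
$U{\left(L,W \right)} = -22 + L W$ ($U{\left(L,W \right)} = 8 + \left(W L - 30\right) = 8 + \left(L W - 30\right) = 8 + \left(-30 + L W\right) = -22 + L W$)
$M{\left(Y \right)} = - \frac{29}{280}$ ($M{\left(Y \right)} = \frac{-22 + 9 \left(-4\right)}{560} = \left(-22 - 36\right) \frac{1}{560} = \left(-58\right) \frac{1}{560} = - \frac{29}{280}$)
$- \frac{-80209}{M{\left(630 \right)}} = - \frac{-80209}{- \frac{29}{280}} = - \frac{\left(-80209\right) \left(-280\right)}{29} = \left(-1\right) \frac{22458520}{29} = - \frac{22458520}{29}$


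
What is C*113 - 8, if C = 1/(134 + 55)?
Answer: -1399/189 ≈ -7.4021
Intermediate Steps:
C = 1/189 ≈ 0.0052910
C*113 - 8 = (1/189)*113 - 8 = 113/189 - 8 = -1399/189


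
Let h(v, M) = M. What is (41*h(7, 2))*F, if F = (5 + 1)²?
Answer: 2952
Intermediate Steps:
F = 36 (F = 6² = 36)
(41*h(7, 2))*F = (41*2)*36 = 82*36 = 2952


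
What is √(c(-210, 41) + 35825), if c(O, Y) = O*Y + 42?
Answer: √27257 ≈ 165.10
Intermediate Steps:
c(O, Y) = 42 + O*Y
√(c(-210, 41) + 35825) = √((42 - 210*41) + 35825) = √((42 - 8610) + 35825) = √(-8568 + 35825) = √27257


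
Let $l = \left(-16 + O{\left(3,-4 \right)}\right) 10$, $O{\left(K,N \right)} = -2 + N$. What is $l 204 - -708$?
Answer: $-44172$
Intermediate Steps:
$l = -220$ ($l = \left(-16 - 6\right) 10 = \left(-22\right) 10 = -220$)
$l 204 - -708 = \left(-220\right) 204 - -708 = -44880 + 708 = -44172$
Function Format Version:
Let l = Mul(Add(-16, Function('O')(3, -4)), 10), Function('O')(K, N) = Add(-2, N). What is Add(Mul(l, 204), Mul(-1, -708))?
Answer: -44172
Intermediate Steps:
l = -220 (l = Mul(Add(-16, Add(-2, -4)), 10) = Mul(Add(-16, -6), 10) = Mul(-22, 10) = -220)
Add(Mul(l, 204), Mul(-1, -708)) = Add(Mul(-220, 204), Mul(-1, -708)) = Add(-44880, 708) = -44172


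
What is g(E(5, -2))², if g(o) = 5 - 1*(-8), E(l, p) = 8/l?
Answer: 169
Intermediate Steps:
g(o) = 13 (g(o) = 5 + 8 = 13)
g(E(5, -2))² = 13² = 169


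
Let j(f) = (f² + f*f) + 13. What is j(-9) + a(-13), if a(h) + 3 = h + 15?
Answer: 174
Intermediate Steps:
a(h) = 12 + h (a(h) = -3 + (h + 15) = -3 + (15 + h) = 12 + h)
j(f) = 13 + 2*f² (j(f) = (f² + f²) + 13 = 2*f² + 13 = 13 + 2*f²)
j(-9) + a(-13) = (13 + 2*(-9)²) + (12 - 13) = (13 + 2*81) - 1 = (13 + 162) - 1 = 175 - 1 = 174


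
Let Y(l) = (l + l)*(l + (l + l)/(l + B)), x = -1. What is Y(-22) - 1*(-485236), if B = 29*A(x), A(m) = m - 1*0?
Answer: 24794468/51 ≈ 4.8617e+5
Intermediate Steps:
A(m) = m (A(m) = m + 0 = m)
B = -29 (B = 29*(-1) = -29)
Y(l) = 2*l*(l + 2*l/(-29 + l)) (Y(l) = (l + l)*(l + (l + l)/(l - 29)) = (2*l)*(l + (2*l)/(-29 + l)) = (2*l)*(l + 2*l/(-29 + l)) = 2*l*(l + 2*l/(-29 + l)))
Y(-22) - 1*(-485236) = 2*(-22)²*(-27 - 22)/(-29 - 22) - 1*(-485236) = 2*484*(-49)/(-51) + 485236 = 2*484*(-1/51)*(-49) + 485236 = 47432/51 + 485236 = 24794468/51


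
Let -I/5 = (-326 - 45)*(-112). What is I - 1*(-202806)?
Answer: -4954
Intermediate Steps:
I = -207760 (I = -5*(-326 - 45)*(-112) = -(-1855)*(-112) = -5*41552 = -207760)
I - 1*(-202806) = -207760 - 1*(-202806) = -207760 + 202806 = -4954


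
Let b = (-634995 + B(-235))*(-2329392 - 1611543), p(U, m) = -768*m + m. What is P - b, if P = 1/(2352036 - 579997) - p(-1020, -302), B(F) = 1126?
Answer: -4426618560645634810/1772039 ≈ -2.4980e+12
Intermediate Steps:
p(U, m) = -767*m
b = 2498036527515 (b = (-634995 + 1126)*(-2329392 - 1611543) = -633869*(-3940935) = 2498036527515)
P = -410464481725/1772039 (P = 1/(2352036 - 579997) - (-767)*(-302) = 1/1772039 - 1*231634 = 1/1772039 - 231634 = -410464481725/1772039 ≈ -2.3163e+5)
P - b = -410464481725/1772039 - 1*2498036527515 = -410464481725/1772039 - 2498036527515 = -4426618560645634810/1772039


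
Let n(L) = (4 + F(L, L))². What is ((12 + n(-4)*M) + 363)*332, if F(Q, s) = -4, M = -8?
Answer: 124500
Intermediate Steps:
n(L) = 0 (n(L) = (4 - 4)² = 0² = 0)
((12 + n(-4)*M) + 363)*332 = ((12 + 0*(-8)) + 363)*332 = ((12 + 0) + 363)*332 = (12 + 363)*332 = 375*332 = 124500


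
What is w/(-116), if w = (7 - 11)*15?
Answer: 15/29 ≈ 0.51724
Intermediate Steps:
w = -60 (w = -4*15 = -60)
w/(-116) = -60/(-116) = -60*(-1/116) = 15/29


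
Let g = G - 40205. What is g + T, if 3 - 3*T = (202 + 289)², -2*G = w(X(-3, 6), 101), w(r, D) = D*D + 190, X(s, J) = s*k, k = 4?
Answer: -754559/6 ≈ -1.2576e+5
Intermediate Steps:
X(s, J) = 4*s (X(s, J) = s*4 = 4*s)
w(r, D) = 190 + D² (w(r, D) = D² + 190 = 190 + D²)
G = -10391/2 (G = -(190 + 101²)/2 = -(190 + 10201)/2 = -½*10391 = -10391/2 ≈ -5195.5)
T = -241078/3 (T = 1 - (202 + 289)²/3 = 1 - ⅓*491² = 1 - ⅓*241081 = 1 - 241081/3 = -241078/3 ≈ -80359.)
g = -90801/2 (g = -10391/2 - 40205 = -90801/2 ≈ -45401.)
g + T = -90801/2 - 241078/3 = -754559/6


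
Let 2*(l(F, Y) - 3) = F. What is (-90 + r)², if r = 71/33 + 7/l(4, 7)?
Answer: 203461696/27225 ≈ 7473.3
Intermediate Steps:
l(F, Y) = 3 + F/2
r = 586/165 (r = 71/33 + 7/(3 + (½)*4) = 71*(1/33) + 7/(3 + 2) = 71/33 + 7/5 = 586/165 ≈ 3.5515)
(-90 + r)² = (-90 + 586/165)² = (-14264/165)² = 203461696/27225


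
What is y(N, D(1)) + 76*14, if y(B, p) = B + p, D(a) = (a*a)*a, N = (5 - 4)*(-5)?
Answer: 1060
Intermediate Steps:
N = -5 (N = 1*(-5) = -5)
D(a) = a**3 (D(a) = a**2*a = a**3)
y(N, D(1)) + 76*14 = (-5 + 1**3) + 76*14 = (-5 + 1) + 1064 = -4 + 1064 = 1060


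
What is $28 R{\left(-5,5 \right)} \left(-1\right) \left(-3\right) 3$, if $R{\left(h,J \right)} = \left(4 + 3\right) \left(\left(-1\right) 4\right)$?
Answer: $-7056$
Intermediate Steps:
$R{\left(h,J \right)} = -28$ ($R{\left(h,J \right)} = 7 \left(-4\right) = -28$)
$28 R{\left(-5,5 \right)} \left(-1\right) \left(-3\right) 3 = 28 \left(-28\right) \left(-1\right) \left(-3\right) 3 = - 784 \cdot 3 \cdot 3 = \left(-784\right) 9 = -7056$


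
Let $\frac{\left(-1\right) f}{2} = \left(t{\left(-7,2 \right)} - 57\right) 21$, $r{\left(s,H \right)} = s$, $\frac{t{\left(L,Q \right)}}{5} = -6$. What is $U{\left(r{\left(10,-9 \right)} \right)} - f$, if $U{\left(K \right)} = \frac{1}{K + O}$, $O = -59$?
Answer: $- \frac{179047}{49} \approx -3654.0$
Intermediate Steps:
$t{\left(L,Q \right)} = -30$ ($t{\left(L,Q \right)} = 5 \left(-6\right) = -30$)
$f = 3654$ ($f = - 2 \left(-30 - 57\right) 21 = - 2 \left(\left(-87\right) 21\right) = \left(-2\right) \left(-1827\right) = 3654$)
$U{\left(K \right)} = \frac{1}{-59 + K}$ ($U{\left(K \right)} = \frac{1}{K - 59} = \frac{1}{-59 + K}$)
$U{\left(r{\left(10,-9 \right)} \right)} - f = \frac{1}{-59 + 10} - 3654 = \frac{1}{-49} - 3654 = - \frac{1}{49} - 3654 = - \frac{179047}{49}$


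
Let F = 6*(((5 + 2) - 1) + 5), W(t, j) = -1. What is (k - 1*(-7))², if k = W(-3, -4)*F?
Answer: 3481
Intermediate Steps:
F = 66 (F = 6*((7 - 1) + 5) = 6*(6 + 5) = 6*11 = 66)
k = -66 (k = -1*66 = -66)
(k - 1*(-7))² = (-66 - 1*(-7))² = (-66 + 7)² = (-59)² = 3481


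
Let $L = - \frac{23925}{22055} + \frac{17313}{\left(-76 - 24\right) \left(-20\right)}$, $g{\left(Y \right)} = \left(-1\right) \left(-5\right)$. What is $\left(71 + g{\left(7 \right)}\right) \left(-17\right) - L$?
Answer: $- \frac{1042256513}{802000} \approx -1299.6$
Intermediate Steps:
$g{\left(Y \right)} = 5$
$L = \frac{6072513}{802000}$ ($L = \left(-23925\right) \frac{1}{22055} + \frac{17313}{\left(-100\right) \left(-20\right)} = - \frac{435}{401} + \frac{17313}{2000} = \frac{6072513}{802000} \approx 7.5717$)
$\left(71 + g{\left(7 \right)}\right) \left(-17\right) - L = \left(71 + 5\right) \left(-17\right) - \frac{6072513}{802000} = 76 \left(-17\right) - \frac{6072513}{802000} = -1292 - \frac{6072513}{802000} = - \frac{1042256513}{802000}$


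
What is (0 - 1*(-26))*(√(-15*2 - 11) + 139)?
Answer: 3614 + 26*I*√41 ≈ 3614.0 + 166.48*I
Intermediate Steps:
(0 - 1*(-26))*(√(-15*2 - 11) + 139) = (0 + 26)*(√(-30 - 11) + 139) = 26*(√(-41) + 139) = 26*(I*√41 + 139) = 26*(139 + I*√41) = 3614 + 26*I*√41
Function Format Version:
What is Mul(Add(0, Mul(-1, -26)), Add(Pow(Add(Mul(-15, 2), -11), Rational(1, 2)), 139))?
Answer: Add(3614, Mul(26, I, Pow(41, Rational(1, 2)))) ≈ Add(3614.0, Mul(166.48, I))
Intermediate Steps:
Mul(Add(0, Mul(-1, -26)), Add(Pow(Add(Mul(-15, 2), -11), Rational(1, 2)), 139)) = Mul(Add(0, 26), Add(Pow(Add(-30, -11), Rational(1, 2)), 139)) = Mul(26, Add(Pow(-41, Rational(1, 2)), 139)) = Mul(26, Add(Mul(I, Pow(41, Rational(1, 2))), 139)) = Mul(26, Add(139, Mul(I, Pow(41, Rational(1, 2))))) = Add(3614, Mul(26, I, Pow(41, Rational(1, 2))))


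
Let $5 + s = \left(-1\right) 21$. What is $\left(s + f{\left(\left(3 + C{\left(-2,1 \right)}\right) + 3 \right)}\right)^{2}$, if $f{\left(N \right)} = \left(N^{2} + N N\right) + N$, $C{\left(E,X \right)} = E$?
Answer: $100$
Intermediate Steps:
$s = -26$ ($s = -5 - 21 = -26$)
$f{\left(N \right)} = N + 2 N^{2}$ ($f{\left(N \right)} = \left(N^{2} + N^{2}\right) + N = 2 N^{2} + N = N + 2 N^{2}$)
$\left(s + f{\left(\left(3 + C{\left(-2,1 \right)}\right) + 3 \right)}\right)^{2} = \left(-26 + \left(\left(3 - 2\right) + 3\right) \left(1 + 2 \left(\left(3 - 2\right) + 3\right)\right)\right)^{2} = \left(-26 + \left(1 + 3\right) \left(1 + 2 \left(1 + 3\right)\right)\right)^{2} = \left(-26 + 4 \left(1 + 2 \cdot 4\right)\right)^{2} = \left(-26 + 4 \left(1 + 8\right)\right)^{2} = \left(-26 + 4 \cdot 9\right)^{2} = \left(-26 + 36\right)^{2} = 10^{2} = 100$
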